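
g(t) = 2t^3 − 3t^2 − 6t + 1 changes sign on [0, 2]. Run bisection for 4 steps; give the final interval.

midpoint 1: g = -6 < 0 → [0, 1]
midpoint 0.5: g = -2.5 < 0 → [0, 0.5]
midpoint 0.25: g = -0.65625 < 0 → [0, 0.25]
midpoint 0.125: g = 0.207 > 0 → [0.125, 0.25]

[0.125, 0.25]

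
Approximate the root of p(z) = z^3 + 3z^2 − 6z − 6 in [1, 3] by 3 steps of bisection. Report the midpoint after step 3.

m = 2, p(m) = 2 (+); new bracket [1, 2]
m = 1.5, p(m) = -4.875 (−); new bracket [1.5, 2]
m = 1.75, p(m) = -1.953125 (−); new bracket [1.75, 2]

1.75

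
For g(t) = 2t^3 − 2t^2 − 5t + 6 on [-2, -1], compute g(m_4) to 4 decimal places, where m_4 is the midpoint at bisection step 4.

midpoint -1.5: g = 2.25 > 0 → [-2, -1.5]
midpoint -1.75: g = -2.09375 < 0 → [-1.75, -1.5]
midpoint -1.625: g = 0.261719 > 0 → [-1.75, -1.625]
midpoint -1.6875: g = -0.8687 < 0 → [-1.6875, -1.625]

-0.8687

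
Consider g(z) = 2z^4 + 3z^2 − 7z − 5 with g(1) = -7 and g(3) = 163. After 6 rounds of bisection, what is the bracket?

[1.4375, 1.46875]

m = 2, g(m) = 25 (+); new bracket [1, 2]
m = 1.5, g(m) = 1.375 (+); new bracket [1, 1.5]
m = 1.25, g(m) = -4.179688 (−); new bracket [1.25, 1.5]
m = 1.375, g(m) = -1.8042 (−); new bracket [1.375, 1.5]
m = 1.4375, g(m) = -0.3232 (−); new bracket [1.4375, 1.5]
m = 1.46875, g(m) = 0.4977 (+); new bracket [1.4375, 1.46875]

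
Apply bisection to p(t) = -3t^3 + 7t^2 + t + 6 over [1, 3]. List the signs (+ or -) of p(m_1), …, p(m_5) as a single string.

++-++

midpoint 2: p = 12 > 0 → [2, 3]
midpoint 2.5: p = 5.375 > 0 → [2.5, 3]
midpoint 2.75: p = -0.703125 < 0 → [2.5, 2.75]
midpoint 2.625: p = 2.5957 > 0 → [2.625, 2.75]
midpoint 2.6875: p = 1.0134 > 0 → [2.6875, 2.75]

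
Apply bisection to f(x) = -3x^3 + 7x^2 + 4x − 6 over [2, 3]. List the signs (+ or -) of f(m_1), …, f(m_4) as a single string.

f(2.5) = 0.875 > 0, so the root lies in [2.5, 3]
f(2.75) = -4.453125 < 0, so the root lies in [2.5, 2.75]
f(2.625) = -1.529297 < 0, so the root lies in [2.5, 2.625]
f(2.5625) = -0.2644 < 0, so the root lies in [2.5, 2.5625]

+---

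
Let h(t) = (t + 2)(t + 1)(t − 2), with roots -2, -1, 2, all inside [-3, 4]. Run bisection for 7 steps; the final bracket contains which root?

2

h(0.5) = -5.625 < 0, so the root lies in [0.5, 4]
h(2.25) = 3.453125 > 0, so the root lies in [0.5, 2.25]
h(1.375) = -5.009766 < 0, so the root lies in [1.375, 2.25]
h(1.8125) = -2.0105 < 0, so the root lies in [1.8125, 2.25]
h(2.03125) = 0.3819 > 0, so the root lies in [1.8125, 2.03125]
h(1.921875) = -0.8953 < 0, so the root lies in [1.921875, 2.03125]
h(1.9765625) = -0.2774 < 0, so the root lies in [1.9765625, 2.03125]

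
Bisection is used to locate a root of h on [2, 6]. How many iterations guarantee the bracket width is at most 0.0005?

Width after n steps is 4/2^n. Need 2^n ≥ 4/0.0005 = 8000.
2^12 = 4096 < 8000 ≤ 2^13 = 8192, so n = 13.

13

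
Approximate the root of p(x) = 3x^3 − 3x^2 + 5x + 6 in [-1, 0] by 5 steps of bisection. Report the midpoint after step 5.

-0.71875

m = -0.5, p(m) = 2.375 (+); new bracket [-1, -0.5]
m = -0.75, p(m) = -0.703125 (−); new bracket [-0.75, -0.5]
m = -0.625, p(m) = 0.970703 (+); new bracket [-0.75, -0.625]
m = -0.6875, p(m) = 0.1697 (+); new bracket [-0.75, -0.6875]
m = -0.71875, p(m) = -0.2575 (−); new bracket [-0.71875, -0.6875]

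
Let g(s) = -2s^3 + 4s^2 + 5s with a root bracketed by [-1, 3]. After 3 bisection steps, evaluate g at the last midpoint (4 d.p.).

6.2500

midpoint 1: g = 7 > 0 → [1, 3]
midpoint 2: g = 10 > 0 → [2, 3]
midpoint 2.5: g = 6.25 > 0 → [2.5, 3]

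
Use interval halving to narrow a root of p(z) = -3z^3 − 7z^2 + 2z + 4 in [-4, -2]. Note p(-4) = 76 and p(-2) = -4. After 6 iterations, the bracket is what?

midpoint -3: p = 16 > 0 → [-3, -2]
midpoint -2.5: p = 2.125 > 0 → [-2.5, -2]
midpoint -2.25: p = -1.765625 < 0 → [-2.5, -2.25]
midpoint -2.375: p = -0.0449 < 0 → [-2.5, -2.375]
midpoint -2.4375: p = 0.9817 > 0 → [-2.4375, -2.375]
midpoint -2.40625: p = 0.4541 > 0 → [-2.40625, -2.375]

[-2.40625, -2.375]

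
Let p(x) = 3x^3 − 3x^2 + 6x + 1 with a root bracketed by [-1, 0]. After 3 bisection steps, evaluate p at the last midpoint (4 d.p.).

0.1973

x = -0.5 gives p = -3.125, negative; keep [-0.5, 0]
x = -0.25 gives p = -0.734375, negative; keep [-0.25, 0]
x = -0.125 gives p = 0.197266, positive; keep [-0.25, -0.125]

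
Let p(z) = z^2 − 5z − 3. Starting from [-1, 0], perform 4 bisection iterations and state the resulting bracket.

[-0.5625, -0.5]

m = -0.5, p(m) = -0.25 (−); new bracket [-1, -0.5]
m = -0.75, p(m) = 1.3125 (+); new bracket [-0.75, -0.5]
m = -0.625, p(m) = 0.515625 (+); new bracket [-0.625, -0.5]
m = -0.5625, p(m) = 0.1289 (+); new bracket [-0.5625, -0.5]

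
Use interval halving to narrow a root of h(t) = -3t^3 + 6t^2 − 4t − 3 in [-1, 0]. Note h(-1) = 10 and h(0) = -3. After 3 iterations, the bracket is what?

[-0.5, -0.375]

m = -0.5, h(m) = 0.875 (+); new bracket [-0.5, 0]
m = -0.25, h(m) = -1.578125 (−); new bracket [-0.5, -0.25]
m = -0.375, h(m) = -0.498047 (−); new bracket [-0.5, -0.375]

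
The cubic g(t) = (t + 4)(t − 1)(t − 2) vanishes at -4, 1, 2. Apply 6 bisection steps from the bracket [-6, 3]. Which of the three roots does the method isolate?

t = -1.5 gives g = 21.875, positive; keep [-6, -1.5]
t = -3.75 gives g = 6.828125, positive; keep [-6, -3.75]
t = -4.875 gives g = -35.341797, negative; keep [-4.875, -3.75]
t = -4.3125 gives g = -10.4797, negative; keep [-4.3125, -3.75]
t = -4.03125 gives g = -0.9483, negative; keep [-4.03125, -3.75]
t = -3.890625 gives g = 3.151, positive; keep [-4.03125, -3.890625]

-4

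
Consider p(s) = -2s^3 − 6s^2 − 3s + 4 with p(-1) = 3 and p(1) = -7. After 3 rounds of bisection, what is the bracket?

[0.5, 0.75]

midpoint 0: p = 4 > 0 → [0, 1]
midpoint 0.5: p = 0.75 > 0 → [0.5, 1]
midpoint 0.75: p = -2.46875 < 0 → [0.5, 0.75]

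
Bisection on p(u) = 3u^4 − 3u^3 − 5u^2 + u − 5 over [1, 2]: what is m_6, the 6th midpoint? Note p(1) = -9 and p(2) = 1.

u = 1.5 gives p = -9.6875, negative; keep [1.5, 2]
u = 1.75 gives p = -6.503906, negative; keep [1.75, 2]
u = 1.875 gives p = -3.399658, negative; keep [1.875, 2]
u = 1.9375 gives p = -1.3762, negative; keep [1.9375, 2]
u = 1.96875 gives p = -0.234, negative; keep [1.96875, 2]
u = 1.984375 gives p = 0.3713, positive; keep [1.96875, 1.984375]

1.984375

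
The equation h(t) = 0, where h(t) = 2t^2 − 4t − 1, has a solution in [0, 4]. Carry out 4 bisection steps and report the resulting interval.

[2, 2.25]

midpoint 2: h = -1 < 0 → [2, 4]
midpoint 3: h = 5 > 0 → [2, 3]
midpoint 2.5: h = 1.5 > 0 → [2, 2.5]
midpoint 2.25: h = 0.125 > 0 → [2, 2.25]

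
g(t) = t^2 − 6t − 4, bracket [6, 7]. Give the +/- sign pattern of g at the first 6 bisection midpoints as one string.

midpoint 6.5: g = -0.75 < 0 → [6.5, 7]
midpoint 6.75: g = 1.0625 > 0 → [6.5, 6.75]
midpoint 6.625: g = 0.140625 > 0 → [6.5, 6.625]
midpoint 6.5625: g = -0.3086 < 0 → [6.5625, 6.625]
midpoint 6.59375: g = -0.085 < 0 → [6.59375, 6.625]
midpoint 6.609375: g = 0.0276 > 0 → [6.59375, 6.609375]

-++--+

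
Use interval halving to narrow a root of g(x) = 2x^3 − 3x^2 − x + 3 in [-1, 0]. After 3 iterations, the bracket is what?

m = -0.5, g(m) = 2.5 (+); new bracket [-1, -0.5]
m = -0.75, g(m) = 1.21875 (+); new bracket [-1, -0.75]
m = -0.875, g(m) = 0.238281 (+); new bracket [-1, -0.875]

[-1, -0.875]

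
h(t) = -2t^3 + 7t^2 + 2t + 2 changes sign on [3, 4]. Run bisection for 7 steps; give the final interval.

midpoint 3.5: h = 9 > 0 → [3.5, 4]
midpoint 3.75: h = 2.46875 > 0 → [3.75, 4]
midpoint 3.875: h = -1.511719 < 0 → [3.75, 3.875]
midpoint 3.8125: h = 0.5405 > 0 → [3.8125, 3.875]
midpoint 3.84375: h = -0.4699 < 0 → [3.8125, 3.84375]
midpoint 3.828125: h = 0.0392 > 0 → [3.828125, 3.84375]
midpoint 3.8359375: h = -0.2144 < 0 → [3.828125, 3.8359375]

[3.828125, 3.8359375]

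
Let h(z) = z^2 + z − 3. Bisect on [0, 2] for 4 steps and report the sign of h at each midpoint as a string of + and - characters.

-+-+

z = 1 gives h = -1, negative; keep [1, 2]
z = 1.5 gives h = 0.75, positive; keep [1, 1.5]
z = 1.25 gives h = -0.1875, negative; keep [1.25, 1.5]
z = 1.375 gives h = 0.2656, positive; keep [1.25, 1.375]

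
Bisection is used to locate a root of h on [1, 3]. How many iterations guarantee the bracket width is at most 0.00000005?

26

Width after n steps is 2/2^n. Need 2^n ≥ 2/0.00000005 = 40000000.
2^25 = 33554432 < 40000000 ≤ 2^26 = 67108864, so n = 26.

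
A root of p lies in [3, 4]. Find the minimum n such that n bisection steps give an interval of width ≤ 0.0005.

11

Width after n steps is 1/2^n. Need 2^n ≥ 1/0.0005 = 2000.
2^10 = 1024 < 2000 ≤ 2^11 = 2048, so n = 11.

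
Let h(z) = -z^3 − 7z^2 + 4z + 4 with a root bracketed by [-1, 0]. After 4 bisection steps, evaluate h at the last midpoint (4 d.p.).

-0.2869

z = -0.5 gives h = 0.375, positive; keep [-1, -0.5]
z = -0.75 gives h = -2.515625, negative; keep [-0.75, -0.5]
z = -0.625 gives h = -0.990234, negative; keep [-0.625, -0.5]
z = -0.5625 gives h = -0.2869, negative; keep [-0.5625, -0.5]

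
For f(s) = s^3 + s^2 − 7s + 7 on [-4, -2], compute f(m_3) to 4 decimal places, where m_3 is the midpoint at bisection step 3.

m = -3, f(m) = 10 (+); new bracket [-4, -3]
m = -3.5, f(m) = 0.875 (+); new bracket [-4, -3.5]
m = -3.75, f(m) = -5.421875 (−); new bracket [-3.75, -3.5]

-5.4219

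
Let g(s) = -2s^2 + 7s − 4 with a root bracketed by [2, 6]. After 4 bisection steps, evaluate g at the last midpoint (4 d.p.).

g(4) = -8 < 0, so the root lies in [2, 4]
g(3) = -1 < 0, so the root lies in [2, 3]
g(2.5) = 1 > 0, so the root lies in [2.5, 3]
g(2.75) = 0.125 > 0, so the root lies in [2.75, 3]

0.1250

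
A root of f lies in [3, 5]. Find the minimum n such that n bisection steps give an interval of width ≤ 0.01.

8

Width after n steps is 2/2^n. Need 2^n ≥ 2/0.01 = 200.
2^7 = 128 < 200 ≤ 2^8 = 256, so n = 8.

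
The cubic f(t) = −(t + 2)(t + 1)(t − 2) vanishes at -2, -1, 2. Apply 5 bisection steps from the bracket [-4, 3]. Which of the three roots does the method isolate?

m = -0.5, f(m) = 1.875 (+); new bracket [-0.5, 3]
m = 1.25, f(m) = 5.484375 (+); new bracket [1.25, 3]
m = 2.125, f(m) = -1.611328 (−); new bracket [1.25, 2.125]
m = 1.6875, f(m) = 3.0969 (+); new bracket [1.6875, 2.125]
m = 1.90625, f(m) = 1.0643 (+); new bracket [1.90625, 2.125]

2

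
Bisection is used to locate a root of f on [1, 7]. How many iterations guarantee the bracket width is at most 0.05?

Width after n steps is 6/2^n. Need 2^n ≥ 6/0.05 = 120.
2^6 = 64 < 120 ≤ 2^7 = 128, so n = 7.

7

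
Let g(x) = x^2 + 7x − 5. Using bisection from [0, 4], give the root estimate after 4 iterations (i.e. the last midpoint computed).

midpoint 2: g = 13 > 0 → [0, 2]
midpoint 1: g = 3 > 0 → [0, 1]
midpoint 0.5: g = -1.25 < 0 → [0.5, 1]
midpoint 0.75: g = 0.8125 > 0 → [0.5, 0.75]

0.75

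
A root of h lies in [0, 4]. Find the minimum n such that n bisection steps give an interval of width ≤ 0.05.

7

Width after n steps is 4/2^n. Need 2^n ≥ 4/0.05 = 80.
2^6 = 64 < 80 ≤ 2^7 = 128, so n = 7.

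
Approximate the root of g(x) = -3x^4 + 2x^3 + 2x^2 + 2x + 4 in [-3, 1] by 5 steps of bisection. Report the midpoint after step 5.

-0.875

midpoint -1: g = -1 < 0 → [-1, 1]
midpoint 0: g = 4 > 0 → [-1, 0]
midpoint -0.5: g = 3.0625 > 0 → [-1, -0.5]
midpoint -0.75: g = 1.832 > 0 → [-1, -0.75]
midpoint -0.875: g = 0.6829 > 0 → [-1, -0.875]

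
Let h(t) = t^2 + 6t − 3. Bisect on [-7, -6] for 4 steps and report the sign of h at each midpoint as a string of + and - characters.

h(-6.5) = 0.25 > 0, so the root lies in [-6.5, -6]
h(-6.25) = -1.4375 < 0, so the root lies in [-6.5, -6.25]
h(-6.375) = -0.609375 < 0, so the root lies in [-6.5, -6.375]
h(-6.4375) = -0.1836 < 0, so the root lies in [-6.5, -6.4375]

+---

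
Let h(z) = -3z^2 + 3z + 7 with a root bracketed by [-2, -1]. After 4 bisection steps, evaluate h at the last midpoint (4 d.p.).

0.4258

m = -1.5, h(m) = -4.25 (−); new bracket [-1.5, -1]
m = -1.25, h(m) = -1.4375 (−); new bracket [-1.25, -1]
m = -1.125, h(m) = -0.171875 (−); new bracket [-1.125, -1]
m = -1.0625, h(m) = 0.4258 (+); new bracket [-1.125, -1.0625]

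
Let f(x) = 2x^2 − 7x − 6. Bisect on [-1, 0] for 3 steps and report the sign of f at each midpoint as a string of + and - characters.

f(-0.5) = -2 < 0, so the root lies in [-1, -0.5]
f(-0.75) = 0.375 > 0, so the root lies in [-0.75, -0.5]
f(-0.625) = -0.84375 < 0, so the root lies in [-0.75, -0.625]

-+-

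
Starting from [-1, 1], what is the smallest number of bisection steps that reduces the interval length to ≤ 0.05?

6

Width after n steps is 2/2^n. Need 2^n ≥ 2/0.05 = 40.
2^5 = 32 < 40 ≤ 2^6 = 64, so n = 6.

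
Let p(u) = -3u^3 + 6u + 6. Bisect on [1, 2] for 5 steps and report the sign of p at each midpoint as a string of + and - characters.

++---

midpoint 1.5: p = 4.875 > 0 → [1.5, 2]
midpoint 1.75: p = 0.421875 > 0 → [1.75, 2]
midpoint 1.875: p = -2.525391 < 0 → [1.75, 1.875]
midpoint 1.8125: p = -0.988 < 0 → [1.75, 1.8125]
midpoint 1.78125: p = -0.2674 < 0 → [1.75, 1.78125]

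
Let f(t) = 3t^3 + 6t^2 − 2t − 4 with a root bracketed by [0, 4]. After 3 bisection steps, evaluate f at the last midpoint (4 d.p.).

-3.1250

midpoint 2: f = 40 > 0 → [0, 2]
midpoint 1: f = 3 > 0 → [0, 1]
midpoint 0.5: f = -3.125 < 0 → [0.5, 1]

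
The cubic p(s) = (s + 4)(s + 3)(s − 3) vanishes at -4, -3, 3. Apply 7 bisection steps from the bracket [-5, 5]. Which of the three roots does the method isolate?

p(0) = -36 < 0, so the root lies in [0, 5]
p(2.5) = -17.875 < 0, so the root lies in [2.5, 5]
p(3.75) = 39.234375 > 0, so the root lies in [2.5, 3.75]
p(3.125) = 5.4551 > 0, so the root lies in [2.5, 3.125]
p(2.8125) = -7.4246 < 0, so the root lies in [2.8125, 3.125]
p(2.96875) = -1.2998 < 0, so the root lies in [2.96875, 3.125]
p(3.046875) = 1.9974 > 0, so the root lies in [2.96875, 3.046875]

3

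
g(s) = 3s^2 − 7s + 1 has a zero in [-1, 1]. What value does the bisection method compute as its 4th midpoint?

m = 0, g(m) = 1 (+); new bracket [0, 1]
m = 0.5, g(m) = -1.75 (−); new bracket [0, 0.5]
m = 0.25, g(m) = -0.5625 (−); new bracket [0, 0.25]
m = 0.125, g(m) = 0.1719 (+); new bracket [0.125, 0.25]

0.125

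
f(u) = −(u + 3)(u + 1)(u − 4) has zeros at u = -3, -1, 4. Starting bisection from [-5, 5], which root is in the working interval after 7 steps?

u = 0 gives f = 12, positive; keep [0, 5]
u = 2.5 gives f = 28.875, positive; keep [2.5, 5]
u = 3.75 gives f = 8.015625, positive; keep [3.75, 5]
u = 4.375 gives f = -14.8652, negative; keep [3.75, 4.375]
u = 4.0625 gives f = -2.2346, negative; keep [3.75, 4.0625]
u = 3.90625 gives f = 3.1766, positive; keep [3.90625, 4.0625]
u = 3.984375 gives f = 0.5439, positive; keep [3.984375, 4.0625]

4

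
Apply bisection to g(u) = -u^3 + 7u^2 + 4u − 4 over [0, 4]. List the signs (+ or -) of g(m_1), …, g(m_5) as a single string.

++-++

g(2) = 24 > 0, so the root lies in [0, 2]
g(1) = 6 > 0, so the root lies in [0, 1]
g(0.5) = -0.375 < 0, so the root lies in [0.5, 1]
g(0.75) = 2.5156 > 0, so the root lies in [0.5, 0.75]
g(0.625) = 0.9902 > 0, so the root lies in [0.5, 0.625]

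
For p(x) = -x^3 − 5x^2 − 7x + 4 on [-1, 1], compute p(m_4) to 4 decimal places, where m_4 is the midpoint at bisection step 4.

0.6191

p(0) = 4 > 0, so the root lies in [0, 1]
p(0.5) = -0.875 < 0, so the root lies in [0, 0.5]
p(0.25) = 1.921875 > 0, so the root lies in [0.25, 0.5]
p(0.375) = 0.6191 > 0, so the root lies in [0.375, 0.5]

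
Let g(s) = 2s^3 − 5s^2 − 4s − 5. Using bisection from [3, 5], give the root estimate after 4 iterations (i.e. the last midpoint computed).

3.375

m = 4, g(m) = 27 (+); new bracket [3, 4]
m = 3.5, g(m) = 5.5 (+); new bracket [3, 3.5]
m = 3.25, g(m) = -2.15625 (−); new bracket [3.25, 3.5]
m = 3.375, g(m) = 1.4336 (+); new bracket [3.25, 3.375]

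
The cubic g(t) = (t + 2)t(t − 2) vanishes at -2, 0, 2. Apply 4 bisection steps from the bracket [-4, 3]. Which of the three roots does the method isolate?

g(-0.5) = 1.875 > 0, so the root lies in [-4, -0.5]
g(-2.25) = -2.390625 < 0, so the root lies in [-2.25, -0.5]
g(-1.375) = 2.900391 > 0, so the root lies in [-2.25, -1.375]
g(-1.8125) = 1.2957 > 0, so the root lies in [-2.25, -1.8125]

-2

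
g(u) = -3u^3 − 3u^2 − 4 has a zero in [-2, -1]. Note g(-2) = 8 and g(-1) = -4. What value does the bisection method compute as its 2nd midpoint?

-1.75

u = -1.5 gives g = -0.625, negative; keep [-2, -1.5]
u = -1.75 gives g = 2.890625, positive; keep [-1.75, -1.5]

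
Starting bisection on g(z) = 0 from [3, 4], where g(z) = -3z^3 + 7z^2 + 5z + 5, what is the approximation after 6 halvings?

midpoint 3.5: g = -20.375 < 0 → [3, 3.5]
midpoint 3.25: g = -7.796875 < 0 → [3, 3.25]
midpoint 3.125: g = -2.568359 < 0 → [3, 3.125]
midpoint 3.0625: g = -0.2039 < 0 → [3, 3.0625]
midpoint 3.03125: g = 0.9179 > 0 → [3.03125, 3.0625]
midpoint 3.046875: g = 0.362 > 0 → [3.046875, 3.0625]

3.046875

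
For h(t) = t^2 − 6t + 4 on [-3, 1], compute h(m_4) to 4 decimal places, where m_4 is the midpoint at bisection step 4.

m = -1, h(m) = 11 (+); new bracket [-1, 1]
m = 0, h(m) = 4 (+); new bracket [0, 1]
m = 0.5, h(m) = 1.25 (+); new bracket [0.5, 1]
m = 0.75, h(m) = 0.0625 (+); new bracket [0.75, 1]

0.0625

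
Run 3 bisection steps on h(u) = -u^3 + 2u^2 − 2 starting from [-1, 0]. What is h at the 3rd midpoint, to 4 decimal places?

0.2012

midpoint -0.5: h = -1.375 < 0 → [-1, -0.5]
midpoint -0.75: h = -0.453125 < 0 → [-1, -0.75]
midpoint -0.875: h = 0.201172 > 0 → [-0.875, -0.75]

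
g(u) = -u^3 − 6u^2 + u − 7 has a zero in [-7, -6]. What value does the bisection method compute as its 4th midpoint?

u = -6.5 gives g = 7.625, positive; keep [-6.5, -6]
u = -6.25 gives g = -3.484375, negative; keep [-6.5, -6.25]
u = -6.375 gives g = 1.865234, positive; keep [-6.375, -6.25]
u = -6.3125 gives g = -0.8601, negative; keep [-6.375, -6.3125]

-6.3125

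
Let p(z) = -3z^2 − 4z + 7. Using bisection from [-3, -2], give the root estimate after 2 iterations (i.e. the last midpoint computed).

-2.25

m = -2.5, p(m) = -1.75 (−); new bracket [-2.5, -2]
m = -2.25, p(m) = 0.8125 (+); new bracket [-2.5, -2.25]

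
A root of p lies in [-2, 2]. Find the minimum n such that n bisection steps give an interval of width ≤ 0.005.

10

Width after n steps is 4/2^n. Need 2^n ≥ 4/0.005 = 800.
2^9 = 512 < 800 ≤ 2^10 = 1024, so n = 10.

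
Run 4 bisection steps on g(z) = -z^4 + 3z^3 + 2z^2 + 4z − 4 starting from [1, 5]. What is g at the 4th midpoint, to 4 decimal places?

-0.4258

m = 3, g(m) = 26 (+); new bracket [3, 5]
m = 4, g(m) = -20 (−); new bracket [3, 4]
m = 3.5, g(m) = 13.0625 (+); new bracket [3.5, 4]
m = 3.75, g(m) = -0.4258 (−); new bracket [3.5, 3.75]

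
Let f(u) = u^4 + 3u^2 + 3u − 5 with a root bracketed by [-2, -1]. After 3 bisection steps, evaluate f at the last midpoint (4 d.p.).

f(-1.5) = 2.3125 > 0, so the root lies in [-1.5, -1]
f(-1.25) = -1.621094 < 0, so the root lies in [-1.5, -1.25]
f(-1.375) = 0.121338 > 0, so the root lies in [-1.375, -1.25]

0.1213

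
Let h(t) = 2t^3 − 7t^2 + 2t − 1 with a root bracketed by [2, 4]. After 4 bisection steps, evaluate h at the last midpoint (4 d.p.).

-2.0742

midpoint 3: h = -4 < 0 → [3, 4]
midpoint 3.5: h = 6 > 0 → [3, 3.5]
midpoint 3.25: h = 0.21875 > 0 → [3, 3.25]
midpoint 3.125: h = -2.0742 < 0 → [3.125, 3.25]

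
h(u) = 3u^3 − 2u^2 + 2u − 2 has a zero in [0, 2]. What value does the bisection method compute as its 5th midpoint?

0.8125

h(1) = 1 > 0, so the root lies in [0, 1]
h(0.5) = -1.125 < 0, so the root lies in [0.5, 1]
h(0.75) = -0.359375 < 0, so the root lies in [0.75, 1]
h(0.875) = 0.2285 > 0, so the root lies in [0.75, 0.875]
h(0.8125) = -0.0862 < 0, so the root lies in [0.8125, 0.875]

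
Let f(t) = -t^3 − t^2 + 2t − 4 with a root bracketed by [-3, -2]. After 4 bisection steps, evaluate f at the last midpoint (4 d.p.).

-0.3342

midpoint -2.5: f = 0.375 > 0 → [-2.5, -2]
midpoint -2.25: f = -2.171875 < 0 → [-2.5, -2.25]
midpoint -2.375: f = -0.994141 < 0 → [-2.5, -2.375]
midpoint -2.4375: f = -0.3342 < 0 → [-2.5, -2.4375]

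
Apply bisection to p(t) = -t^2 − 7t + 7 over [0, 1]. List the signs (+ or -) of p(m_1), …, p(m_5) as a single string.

+++--

m = 0.5, p(m) = 3.25 (+); new bracket [0.5, 1]
m = 0.75, p(m) = 1.1875 (+); new bracket [0.75, 1]
m = 0.875, p(m) = 0.109375 (+); new bracket [0.875, 1]
m = 0.9375, p(m) = -0.4414 (−); new bracket [0.875, 0.9375]
m = 0.90625, p(m) = -0.165 (−); new bracket [0.875, 0.90625]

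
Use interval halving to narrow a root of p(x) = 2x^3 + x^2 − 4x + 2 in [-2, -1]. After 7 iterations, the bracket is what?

m = -1.5, p(m) = 3.5 (+); new bracket [-2, -1.5]
m = -1.75, p(m) = 1.34375 (+); new bracket [-2, -1.75]
m = -1.875, p(m) = -0.167969 (−); new bracket [-1.875, -1.75]
m = -1.8125, p(m) = 0.6265 (+); new bracket [-1.875, -1.8125]
m = -1.84375, p(m) = 0.2391 (+); new bracket [-1.875, -1.84375]
m = -1.859375, p(m) = 0.038 (+); new bracket [-1.875, -1.859375]
m = -1.8671875, p(m) = -0.0643 (−); new bracket [-1.8671875, -1.859375]

[-1.8671875, -1.859375]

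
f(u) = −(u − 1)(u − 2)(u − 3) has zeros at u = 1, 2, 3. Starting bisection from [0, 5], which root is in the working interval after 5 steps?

f(2.5) = 0.375 > 0, so the root lies in [2.5, 5]
f(3.75) = -3.609375 < 0, so the root lies in [2.5, 3.75]
f(3.125) = -0.298828 < 0, so the root lies in [2.5, 3.125]
f(2.8125) = 0.2761 > 0, so the root lies in [2.8125, 3.125]
f(2.96875) = 0.0596 > 0, so the root lies in [2.96875, 3.125]

3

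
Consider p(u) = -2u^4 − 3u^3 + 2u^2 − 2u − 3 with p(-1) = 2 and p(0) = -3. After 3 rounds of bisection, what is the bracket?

[-0.75, -0.625]

midpoint -0.5: p = -1.25 < 0 → [-1, -0.5]
midpoint -0.75: p = 0.257812 > 0 → [-0.75, -0.5]
midpoint -0.625: p = -0.541504 < 0 → [-0.75, -0.625]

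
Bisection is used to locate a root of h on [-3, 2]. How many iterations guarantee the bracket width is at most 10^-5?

Width after n steps is 5/2^n. Need 2^n ≥ 5/10^-5 = 500000.
2^18 = 262144 < 500000 ≤ 2^19 = 524288, so n = 19.

19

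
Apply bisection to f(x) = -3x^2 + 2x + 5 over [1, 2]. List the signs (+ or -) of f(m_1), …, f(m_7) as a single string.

f(1.5) = 1.25 > 0, so the root lies in [1.5, 2]
f(1.75) = -0.6875 < 0, so the root lies in [1.5, 1.75]
f(1.625) = 0.328125 > 0, so the root lies in [1.625, 1.75]
f(1.6875) = -0.168 < 0, so the root lies in [1.625, 1.6875]
f(1.65625) = 0.083 > 0, so the root lies in [1.65625, 1.6875]
f(1.671875) = -0.0417 < 0, so the root lies in [1.65625, 1.671875]
f(1.6640625) = 0.0208 > 0, so the root lies in [1.6640625, 1.671875]

+-+-+-+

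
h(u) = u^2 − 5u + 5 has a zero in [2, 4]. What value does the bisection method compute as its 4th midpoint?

3.625

m = 3, h(m) = -1 (−); new bracket [3, 4]
m = 3.5, h(m) = -0.25 (−); new bracket [3.5, 4]
m = 3.75, h(m) = 0.3125 (+); new bracket [3.5, 3.75]
m = 3.625, h(m) = 0.0156 (+); new bracket [3.5, 3.625]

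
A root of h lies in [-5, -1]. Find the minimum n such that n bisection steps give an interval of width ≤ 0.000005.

Width after n steps is 4/2^n. Need 2^n ≥ 4/0.000005 = 800000.
2^19 = 524288 < 800000 ≤ 2^20 = 1048576, so n = 20.

20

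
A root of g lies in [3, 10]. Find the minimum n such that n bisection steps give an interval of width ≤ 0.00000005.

28

Width after n steps is 7/2^n. Need 2^n ≥ 7/0.00000005 = 140000000.
2^27 = 134217728 < 140000000 ≤ 2^28 = 268435456, so n = 28.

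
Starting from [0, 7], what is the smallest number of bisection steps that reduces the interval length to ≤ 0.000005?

Width after n steps is 7/2^n. Need 2^n ≥ 7/0.000005 = 1400000.
2^20 = 1048576 < 1400000 ≤ 2^21 = 2097152, so n = 21.

21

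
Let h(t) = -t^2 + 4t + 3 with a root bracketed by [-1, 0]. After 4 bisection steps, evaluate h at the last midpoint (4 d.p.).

m = -0.5, h(m) = 0.75 (+); new bracket [-1, -0.5]
m = -0.75, h(m) = -0.5625 (−); new bracket [-0.75, -0.5]
m = -0.625, h(m) = 0.109375 (+); new bracket [-0.75, -0.625]
m = -0.6875, h(m) = -0.2227 (−); new bracket [-0.6875, -0.625]

-0.2227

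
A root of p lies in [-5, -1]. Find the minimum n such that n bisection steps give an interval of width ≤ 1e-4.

16

Width after n steps is 4/2^n. Need 2^n ≥ 4/1e-4 = 40000.
2^15 = 32768 < 40000 ≤ 2^16 = 65536, so n = 16.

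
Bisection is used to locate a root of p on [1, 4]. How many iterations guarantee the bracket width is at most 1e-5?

Width after n steps is 3/2^n. Need 2^n ≥ 3/1e-5 = 300000.
2^18 = 262144 < 300000 ≤ 2^19 = 524288, so n = 19.

19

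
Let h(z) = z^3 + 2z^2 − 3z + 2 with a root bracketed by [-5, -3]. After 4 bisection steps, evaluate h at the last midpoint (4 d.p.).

h(-4) = -18 < 0, so the root lies in [-4, -3]
h(-3.5) = -5.875 < 0, so the root lies in [-3.5, -3]
h(-3.25) = -1.453125 < 0, so the root lies in [-3.25, -3]
h(-3.125) = 0.3887 > 0, so the root lies in [-3.25, -3.125]

0.3887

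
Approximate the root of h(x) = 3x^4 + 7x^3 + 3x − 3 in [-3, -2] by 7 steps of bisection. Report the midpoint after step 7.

-2.5546875

x = -2.5 gives h = -2.6875, negative; keep [-3, -2.5]
x = -2.75 gives h = 14.746094, positive; keep [-2.75, -2.5]
x = -2.625 gives h = 4.951904, positive; keep [-2.625, -2.5]
x = -2.5625 gives h = 0.8807, positive; keep [-2.5625, -2.5]
x = -2.53125 gives h = -0.9641, negative; keep [-2.5625, -2.53125]
x = -2.546875 gives h = -0.0572, negative; keep [-2.5625, -2.546875]
x = -2.5546875 gives h = 0.4078, positive; keep [-2.5546875, -2.546875]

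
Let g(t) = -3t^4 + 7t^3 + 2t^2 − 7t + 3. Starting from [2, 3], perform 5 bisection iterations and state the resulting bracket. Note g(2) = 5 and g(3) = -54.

midpoint 2.5: g = -9.8125 < 0 → [2, 2.5]
midpoint 2.25: g = 0.222656 > 0 → [2.25, 2.5]
midpoint 2.375: g = -4.018311 < 0 → [2.25, 2.375]
midpoint 2.3125: g = -1.7193 < 0 → [2.25, 2.3125]
midpoint 2.28125: g = -0.7056 < 0 → [2.25, 2.28125]

[2.25, 2.28125]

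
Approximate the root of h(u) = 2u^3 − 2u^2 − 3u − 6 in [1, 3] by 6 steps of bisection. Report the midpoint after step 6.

2.28125

m = 2, h(m) = -4 (−); new bracket [2, 3]
m = 2.5, h(m) = 5.25 (+); new bracket [2, 2.5]
m = 2.25, h(m) = -0.09375 (−); new bracket [2.25, 2.5]
m = 2.375, h(m) = 2.3867 (+); new bracket [2.25, 2.375]
m = 2.3125, h(m) = 1.1001 (+); new bracket [2.25, 2.3125]
m = 2.28125, h(m) = 0.4918 (+); new bracket [2.25, 2.28125]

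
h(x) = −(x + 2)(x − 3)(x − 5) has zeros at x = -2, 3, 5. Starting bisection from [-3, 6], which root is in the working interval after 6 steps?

-2

h(1.5) = -18.375 < 0, so the root lies in [-3, 1.5]
h(-0.75) = -26.953125 < 0, so the root lies in [-3, -0.75]
h(-1.875) = -4.189453 < 0, so the root lies in [-3, -1.875]
h(-2.4375) = 17.6931 > 0, so the root lies in [-2.4375, -1.875]
h(-2.15625) = 5.7655 > 0, so the root lies in [-2.15625, -1.875]
h(-2.015625) = 0.5498 > 0, so the root lies in [-2.015625, -1.875]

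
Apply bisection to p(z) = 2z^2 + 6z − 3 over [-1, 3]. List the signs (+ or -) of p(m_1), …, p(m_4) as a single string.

p(1) = 5 > 0, so the root lies in [-1, 1]
p(0) = -3 < 0, so the root lies in [0, 1]
p(0.5) = 0.5 > 0, so the root lies in [0, 0.5]
p(0.25) = -1.375 < 0, so the root lies in [0.25, 0.5]

+-+-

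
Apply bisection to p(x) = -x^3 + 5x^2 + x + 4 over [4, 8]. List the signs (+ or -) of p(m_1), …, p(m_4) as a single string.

-+-+

m = 6, p(m) = -26 (−); new bracket [4, 6]
m = 5, p(m) = 9 (+); new bracket [5, 6]
m = 5.5, p(m) = -5.625 (−); new bracket [5, 5.5]
m = 5.25, p(m) = 2.3594 (+); new bracket [5.25, 5.5]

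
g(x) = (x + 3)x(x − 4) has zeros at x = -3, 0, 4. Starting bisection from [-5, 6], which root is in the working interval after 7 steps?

g(0.5) = -6.125 < 0, so the root lies in [0.5, 6]
g(3.25) = -15.234375 < 0, so the root lies in [3.25, 6]
g(4.625) = 22.041016 > 0, so the root lies in [3.25, 4.625]
g(3.9375) = -1.7073 < 0, so the root lies in [3.9375, 4.625]
g(4.28125) = 8.7674 > 0, so the root lies in [3.9375, 4.28125]
g(4.109375) = 3.1954 > 0, so the root lies in [3.9375, 4.109375]
g(4.0234375) = 0.6623 > 0, so the root lies in [3.9375, 4.0234375]

4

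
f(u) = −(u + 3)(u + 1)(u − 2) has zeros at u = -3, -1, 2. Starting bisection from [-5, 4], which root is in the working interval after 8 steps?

u = -0.5 gives f = 3.125, positive; keep [-0.5, 4]
u = 1.75 gives f = 3.265625, positive; keep [1.75, 4]
u = 2.875 gives f = -19.919922, negative; keep [1.75, 2.875]
u = 2.3125 gives f = -5.4993, negative; keep [1.75, 2.3125]
u = 2.03125 gives f = -0.4766, negative; keep [1.75, 2.03125]
u = 1.890625 gives f = 1.5462, positive; keep [1.890625, 2.03125]
u = 1.9609375 gives f = 0.5738, positive; keep [1.9609375, 2.03125]
u = 1.99609375 gives f = 0.0585, positive; keep [1.99609375, 2.03125]

2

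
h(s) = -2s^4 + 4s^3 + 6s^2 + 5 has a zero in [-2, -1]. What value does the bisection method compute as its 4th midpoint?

-1.3125

s = -1.5 gives h = -5.125, negative; keep [-1.5, -1]
s = -1.25 gives h = 1.679688, positive; keep [-1.5, -1.25]
s = -1.375 gives h = -1.203613, negative; keep [-1.375, -1.25]
s = -1.3125 gives h = 0.3569, positive; keep [-1.375, -1.3125]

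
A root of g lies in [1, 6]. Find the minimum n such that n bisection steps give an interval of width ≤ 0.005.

10

Width after n steps is 5/2^n. Need 2^n ≥ 5/0.005 = 1000.
2^9 = 512 < 1000 ≤ 2^10 = 1024, so n = 10.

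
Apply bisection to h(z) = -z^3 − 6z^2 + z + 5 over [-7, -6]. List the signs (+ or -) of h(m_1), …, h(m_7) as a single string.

m = -6.5, h(m) = 19.625 (+); new bracket [-6.5, -6]
m = -6.25, h(m) = 8.515625 (+); new bracket [-6.25, -6]
m = -6.125, h(m) = 3.564453 (+); new bracket [-6.125, -6]
m = -6.0625, h(m) = 1.2346 (+); new bracket [-6.0625, -6]
m = -6.03125, h(m) = 0.1055 (+); new bracket [-6.03125, -6]
m = -6.015625, h(m) = -0.4502 (−); new bracket [-6.03125, -6.015625]
m = -6.0234375, h(m) = -0.1731 (−); new bracket [-6.03125, -6.0234375]

+++++--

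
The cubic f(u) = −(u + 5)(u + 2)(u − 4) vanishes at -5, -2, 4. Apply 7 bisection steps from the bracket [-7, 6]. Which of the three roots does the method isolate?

4

u = -0.5 gives f = 30.375, positive; keep [-0.5, 6]
u = 2.75 gives f = 46.015625, positive; keep [2.75, 6]
u = 4.375 gives f = -22.412109, negative; keep [2.75, 4.375]
u = 3.5625 gives f = 20.8376, positive; keep [3.5625, 4.375]
u = 3.96875 gives f = 1.6729, positive; keep [3.96875, 4.375]
u = 4.171875 gives f = -9.7294, negative; keep [3.96875, 4.171875]
u = 4.0703125 gives f = -3.8714, negative; keep [3.96875, 4.0703125]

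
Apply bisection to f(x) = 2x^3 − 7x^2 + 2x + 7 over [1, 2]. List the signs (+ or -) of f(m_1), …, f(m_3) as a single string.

x = 1.5 gives f = 1, positive; keep [1.5, 2]
x = 1.75 gives f = -0.21875, negative; keep [1.5, 1.75]
x = 1.625 gives f = 0.347656, positive; keep [1.625, 1.75]

+-+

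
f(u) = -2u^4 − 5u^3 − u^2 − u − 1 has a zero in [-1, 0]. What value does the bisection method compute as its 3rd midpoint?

midpoint -0.5: f = -0.25 < 0 → [-1, -0.5]
midpoint -0.75: f = 0.664062 > 0 → [-0.75, -0.5]
midpoint -0.625: f = 0.149902 > 0 → [-0.625, -0.5]

-0.625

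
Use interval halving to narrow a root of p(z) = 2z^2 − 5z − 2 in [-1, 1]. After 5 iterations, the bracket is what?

[-0.375, -0.3125]

z = 0 gives p = -2, negative; keep [-1, 0]
z = -0.5 gives p = 1, positive; keep [-0.5, 0]
z = -0.25 gives p = -0.625, negative; keep [-0.5, -0.25]
z = -0.375 gives p = 0.1562, positive; keep [-0.375, -0.25]
z = -0.3125 gives p = -0.2422, negative; keep [-0.375, -0.3125]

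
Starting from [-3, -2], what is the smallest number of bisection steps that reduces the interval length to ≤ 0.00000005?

Width after n steps is 1/2^n. Need 2^n ≥ 1/0.00000005 = 20000000.
2^24 = 16777216 < 20000000 ≤ 2^25 = 33554432, so n = 25.

25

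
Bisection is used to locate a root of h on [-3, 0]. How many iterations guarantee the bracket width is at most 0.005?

Width after n steps is 3/2^n. Need 2^n ≥ 3/0.005 = 600.
2^9 = 512 < 600 ≤ 2^10 = 1024, so n = 10.

10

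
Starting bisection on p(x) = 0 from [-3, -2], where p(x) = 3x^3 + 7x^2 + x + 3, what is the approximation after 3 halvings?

midpoint -2.5: p = -2.625 < 0 → [-2.5, -2]
midpoint -2.25: p = 2.015625 > 0 → [-2.5, -2.25]
midpoint -2.375: p = -0.080078 < 0 → [-2.375, -2.25]

-2.375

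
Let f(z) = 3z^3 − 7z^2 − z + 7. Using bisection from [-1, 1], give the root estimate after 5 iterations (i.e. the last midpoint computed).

-0.9375

midpoint 0: f = 7 > 0 → [-1, 0]
midpoint -0.5: f = 5.375 > 0 → [-1, -0.5]
midpoint -0.75: f = 2.546875 > 0 → [-1, -0.75]
midpoint -0.875: f = 0.5059 > 0 → [-1, -0.875]
midpoint -0.9375: f = -0.6868 < 0 → [-0.9375, -0.875]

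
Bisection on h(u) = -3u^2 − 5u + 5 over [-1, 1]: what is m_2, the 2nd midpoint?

0.5

m = 0, h(m) = 5 (+); new bracket [0, 1]
m = 0.5, h(m) = 1.75 (+); new bracket [0.5, 1]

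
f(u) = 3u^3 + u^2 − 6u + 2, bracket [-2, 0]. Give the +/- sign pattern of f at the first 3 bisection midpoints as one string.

u = -1 gives f = 6, positive; keep [-2, -1]
u = -1.5 gives f = 3.125, positive; keep [-2, -1.5]
u = -1.75 gives f = -0.515625, negative; keep [-1.75, -1.5]

++-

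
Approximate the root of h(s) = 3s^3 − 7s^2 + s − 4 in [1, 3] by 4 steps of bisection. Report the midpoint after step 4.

2.375

midpoint 2: h = -6 < 0 → [2, 3]
midpoint 2.5: h = 1.625 > 0 → [2, 2.5]
midpoint 2.25: h = -3.015625 < 0 → [2.25, 2.5]
midpoint 2.375: h = -0.9199 < 0 → [2.375, 2.5]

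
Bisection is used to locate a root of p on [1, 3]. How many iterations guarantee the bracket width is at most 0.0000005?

22

Width after n steps is 2/2^n. Need 2^n ≥ 2/0.0000005 = 4000000.
2^21 = 2097152 < 4000000 ≤ 2^22 = 4194304, so n = 22.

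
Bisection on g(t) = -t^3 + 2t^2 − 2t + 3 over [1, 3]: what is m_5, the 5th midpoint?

1.8125

t = 2 gives g = -1, negative; keep [1, 2]
t = 1.5 gives g = 1.125, positive; keep [1.5, 2]
t = 1.75 gives g = 0.265625, positive; keep [1.75, 2]
t = 1.875 gives g = -0.3105, negative; keep [1.75, 1.875]
t = 1.8125 gives g = -0.009, negative; keep [1.75, 1.8125]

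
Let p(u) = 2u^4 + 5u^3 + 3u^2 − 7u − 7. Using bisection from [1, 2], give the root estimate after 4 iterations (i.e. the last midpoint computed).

u = 1.5 gives p = 16.25, positive; keep [1, 1.5]
u = 1.25 gives p = 3.585938, positive; keep [1, 1.25]
u = 1.125 gives p = -0.755371, negative; keep [1.125, 1.25]
u = 1.1875 gives p = 1.2679, positive; keep [1.125, 1.1875]

1.1875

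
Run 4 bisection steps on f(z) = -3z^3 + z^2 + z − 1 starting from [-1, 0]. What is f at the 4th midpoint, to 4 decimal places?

-0.2400

midpoint -0.5: f = -0.875 < 0 → [-1, -0.5]
midpoint -0.75: f = 0.078125 > 0 → [-0.75, -0.5]
midpoint -0.625: f = -0.501953 < 0 → [-0.75, -0.625]
midpoint -0.6875: f = -0.24 < 0 → [-0.75, -0.6875]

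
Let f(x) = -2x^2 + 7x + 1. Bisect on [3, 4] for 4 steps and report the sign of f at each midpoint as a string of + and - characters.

m = 3.5, f(m) = 1 (+); new bracket [3.5, 4]
m = 3.75, f(m) = -0.875 (−); new bracket [3.5, 3.75]
m = 3.625, f(m) = 0.09375 (+); new bracket [3.625, 3.75]
m = 3.6875, f(m) = -0.3828 (−); new bracket [3.625, 3.6875]

+-+-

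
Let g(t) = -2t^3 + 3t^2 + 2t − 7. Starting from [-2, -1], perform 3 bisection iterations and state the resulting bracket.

t = -1.5 gives g = 3.5, positive; keep [-1.5, -1]
t = -1.25 gives g = -0.90625, negative; keep [-1.5, -1.25]
t = -1.375 gives g = 1.121094, positive; keep [-1.375, -1.25]

[-1.375, -1.25]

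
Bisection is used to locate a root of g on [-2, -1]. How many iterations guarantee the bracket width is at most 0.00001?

Width after n steps is 1/2^n. Need 2^n ≥ 1/0.00001 = 100000.
2^16 = 65536 < 100000 ≤ 2^17 = 131072, so n = 17.

17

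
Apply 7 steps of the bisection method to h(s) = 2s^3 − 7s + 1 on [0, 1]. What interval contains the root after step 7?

[0.140625, 0.1484375]

m = 0.5, h(m) = -2.25 (−); new bracket [0, 0.5]
m = 0.25, h(m) = -0.71875 (−); new bracket [0, 0.25]
m = 0.125, h(m) = 0.128906 (+); new bracket [0.125, 0.25]
m = 0.1875, h(m) = -0.2993 (−); new bracket [0.125, 0.1875]
m = 0.15625, h(m) = -0.0861 (−); new bracket [0.125, 0.15625]
m = 0.140625, h(m) = 0.0212 (+); new bracket [0.140625, 0.15625]
m = 0.1484375, h(m) = -0.0325 (−); new bracket [0.140625, 0.1484375]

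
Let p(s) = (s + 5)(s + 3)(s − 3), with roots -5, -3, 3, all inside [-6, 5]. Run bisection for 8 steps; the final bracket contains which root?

3

midpoint -0.5: p = -39.375 < 0 → [-0.5, 5]
midpoint 2.25: p = -28.546875 < 0 → [2.25, 5]
midpoint 3.625: p = 35.712891 > 0 → [2.25, 3.625]
midpoint 2.9375: p = -2.9456 < 0 → [2.9375, 3.625]
midpoint 3.28125: p = 14.6297 > 0 → [2.9375, 3.28125]
midpoint 3.109375: p = 5.4188 > 0 → [2.9375, 3.109375]
midpoint 3.0234375: p = 1.1327 > 0 → [2.9375, 3.0234375]
midpoint 2.98046875: p = -0.9322 < 0 → [2.98046875, 3.0234375]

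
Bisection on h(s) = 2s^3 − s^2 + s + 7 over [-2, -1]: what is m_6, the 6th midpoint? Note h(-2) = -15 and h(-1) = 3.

-1.265625

h(-1.5) = -3.5 < 0, so the root lies in [-1.5, -1]
h(-1.25) = 0.28125 > 0, so the root lies in [-1.5, -1.25]
h(-1.375) = -1.464844 < 0, so the root lies in [-1.375, -1.25]
h(-1.3125) = -0.5571 < 0, so the root lies in [-1.3125, -1.25]
h(-1.28125) = -0.1295 < 0, so the root lies in [-1.28125, -1.25]
h(-1.265625) = 0.078 > 0, so the root lies in [-1.28125, -1.265625]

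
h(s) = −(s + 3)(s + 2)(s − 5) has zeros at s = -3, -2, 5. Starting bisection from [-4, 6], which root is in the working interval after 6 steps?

5

m = 1, h(m) = 48 (+); new bracket [1, 6]
m = 3.5, h(m) = 53.625 (+); new bracket [3.5, 6]
m = 4.75, h(m) = 13.078125 (+); new bracket [4.75, 6]
m = 5.375, h(m) = -23.1621 (−); new bracket [4.75, 5.375]
m = 5.0625, h(m) = -3.5588 (−); new bracket [4.75, 5.0625]
m = 4.90625, h(m) = 5.119 (+); new bracket [4.90625, 5.0625]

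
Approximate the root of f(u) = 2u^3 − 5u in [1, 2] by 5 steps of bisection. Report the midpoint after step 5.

1.59375

m = 1.5, f(m) = -0.75 (−); new bracket [1.5, 2]
m = 1.75, f(m) = 1.96875 (+); new bracket [1.5, 1.75]
m = 1.625, f(m) = 0.457031 (+); new bracket [1.5, 1.625]
m = 1.5625, f(m) = -0.1831 (−); new bracket [1.5625, 1.625]
m = 1.59375, f(m) = 0.1276 (+); new bracket [1.5625, 1.59375]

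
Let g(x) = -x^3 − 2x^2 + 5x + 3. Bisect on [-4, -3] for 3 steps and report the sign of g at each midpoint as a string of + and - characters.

midpoint -3.5: g = 3.875 > 0 → [-3.5, -3]
midpoint -3.25: g = -0.046875 < 0 → [-3.5, -3.25]
midpoint -3.375: g = 1.787109 > 0 → [-3.375, -3.25]

+-+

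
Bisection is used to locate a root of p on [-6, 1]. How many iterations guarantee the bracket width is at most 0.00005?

18

Width after n steps is 7/2^n. Need 2^n ≥ 7/0.00005 = 140000.
2^17 = 131072 < 140000 ≤ 2^18 = 262144, so n = 18.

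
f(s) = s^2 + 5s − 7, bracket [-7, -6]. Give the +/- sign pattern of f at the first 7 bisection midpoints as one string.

++-+++-

m = -6.5, f(m) = 2.75 (+); new bracket [-6.5, -6]
m = -6.25, f(m) = 0.8125 (+); new bracket [-6.25, -6]
m = -6.125, f(m) = -0.109375 (−); new bracket [-6.25, -6.125]
m = -6.1875, f(m) = 0.3477 (+); new bracket [-6.1875, -6.125]
m = -6.15625, f(m) = 0.1182 (+); new bracket [-6.15625, -6.125]
m = -6.140625, f(m) = 0.0042 (+); new bracket [-6.140625, -6.125]
m = -6.1328125, f(m) = -0.0527 (−); new bracket [-6.140625, -6.1328125]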